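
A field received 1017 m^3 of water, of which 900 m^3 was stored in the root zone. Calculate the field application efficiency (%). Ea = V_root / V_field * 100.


Ea = V_root / V_field * 100 = 900 / 1017 * 100 = 88.4956%

88.4956 %


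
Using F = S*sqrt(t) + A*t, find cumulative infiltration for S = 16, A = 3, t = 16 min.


F = S*sqrt(t) + A*t
F = 16*sqrt(16) + 3*16
F = 16*4.000000 + 48

112.0000 mm


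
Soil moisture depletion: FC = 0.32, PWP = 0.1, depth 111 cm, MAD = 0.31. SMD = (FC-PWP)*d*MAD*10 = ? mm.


SMD = (FC - PWP) * d * MAD * 10
SMD = (0.32 - 0.1) * 111 * 0.31 * 10
SMD = 0.2200 * 111 * 0.31 * 10

75.7020 mm


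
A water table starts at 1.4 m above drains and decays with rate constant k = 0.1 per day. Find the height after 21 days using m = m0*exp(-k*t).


m = m0 * exp(-k*t)
m = 1.4 * exp(-0.1 * 21)
m = 1.4 * exp(-2.1000)

0.1714 m


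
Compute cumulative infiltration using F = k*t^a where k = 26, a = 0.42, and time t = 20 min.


F = k * t^a = 26 * 20^0.42
F = 26 * 3.519108

91.4968 mm


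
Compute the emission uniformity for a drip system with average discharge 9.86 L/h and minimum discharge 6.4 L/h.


EU = (q_min/q_avg)*100 = (6.4/9.86)*100 = 64.9087%

64.9087 %


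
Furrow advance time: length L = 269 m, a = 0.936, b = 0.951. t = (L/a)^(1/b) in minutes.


t = (L/a)^(1/b)
t = (269/0.936)^(1/0.951)
t = 287.393162^(1/0.951)

384.7235 min


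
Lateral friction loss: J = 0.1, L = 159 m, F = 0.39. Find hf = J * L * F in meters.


hf = J * L * F = 0.1 * 159 * 0.39 = 6.2010 m

6.2010 m


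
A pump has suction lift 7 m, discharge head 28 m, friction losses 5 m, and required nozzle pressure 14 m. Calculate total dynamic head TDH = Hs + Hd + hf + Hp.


TDH = Hs + Hd + hf + Hp = 7 + 28 + 5 + 14 = 54

54 m


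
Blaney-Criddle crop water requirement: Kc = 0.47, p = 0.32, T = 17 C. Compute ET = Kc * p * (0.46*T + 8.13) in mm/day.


ET = Kc * p * (0.46*T + 8.13)
ET = 0.47 * 0.32 * (0.46*17 + 8.13)
ET = 0.47 * 0.32 * 15.9500

2.3989 mm/day


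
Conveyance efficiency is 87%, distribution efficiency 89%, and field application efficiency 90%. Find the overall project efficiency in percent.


Ec = 0.87, Eb = 0.89, Ea = 0.9
E = 0.87 * 0.89 * 0.9 * 100 = 69.6870%

69.6870 %


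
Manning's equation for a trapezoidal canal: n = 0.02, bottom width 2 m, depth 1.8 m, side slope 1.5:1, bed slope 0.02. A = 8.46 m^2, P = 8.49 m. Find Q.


R = A/P = 8.46/8.49 = 0.996466
Q = (1/0.02) * 8.46 * 0.996466^(2/3) * 0.02^0.5

59.6802 m^3/s


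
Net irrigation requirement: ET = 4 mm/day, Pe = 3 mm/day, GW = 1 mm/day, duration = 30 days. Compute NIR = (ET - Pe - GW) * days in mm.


Daily deficit = ET - Pe - GW = 4 - 3 - 1 = 0 mm/day
NIR = 0 * 30 = 0 mm

0 mm


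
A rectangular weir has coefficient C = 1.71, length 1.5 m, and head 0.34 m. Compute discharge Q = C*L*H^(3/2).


Q = C * L * H^(3/2) = 1.71 * 1.5 * 0.34^1.5 = 1.71 * 1.5 * 0.198252

0.5085 m^3/s


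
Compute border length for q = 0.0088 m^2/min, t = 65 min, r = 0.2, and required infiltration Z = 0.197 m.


L = q*t/((1+r)*Z)
L = 0.0088*65/((1+0.2)*0.197)
L = 0.572/0.2364

2.4196 m


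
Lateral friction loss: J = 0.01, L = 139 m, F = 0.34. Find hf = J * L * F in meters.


hf = J * L * F = 0.01 * 139 * 0.34 = 0.4726 m

0.4726 m


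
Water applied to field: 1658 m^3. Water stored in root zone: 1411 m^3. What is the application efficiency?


Ea = V_root / V_field * 100 = 1411 / 1658 * 100 = 85.1025%

85.1025 %


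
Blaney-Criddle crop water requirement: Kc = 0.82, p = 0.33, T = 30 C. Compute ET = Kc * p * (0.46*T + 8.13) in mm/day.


ET = Kc * p * (0.46*T + 8.13)
ET = 0.82 * 0.33 * (0.46*30 + 8.13)
ET = 0.82 * 0.33 * 21.9300

5.9343 mm/day


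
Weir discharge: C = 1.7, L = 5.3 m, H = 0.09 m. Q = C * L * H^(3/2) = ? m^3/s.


Q = C * L * H^(3/2) = 1.7 * 5.3 * 0.09^1.5 = 1.7 * 5.3 * 0.027000

0.2433 m^3/s


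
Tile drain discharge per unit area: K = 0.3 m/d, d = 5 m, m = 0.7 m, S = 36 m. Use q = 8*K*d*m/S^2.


q = 8*K*d*m/S^2
q = 8*0.3*5*0.7/36^2
q = 8.4000 / 1296

0.0065 m/d


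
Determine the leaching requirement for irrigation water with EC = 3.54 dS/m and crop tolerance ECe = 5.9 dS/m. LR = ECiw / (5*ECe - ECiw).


LR = ECiw / (5*ECe - ECiw)
LR = 3.54 / (5*5.9 - 3.54)
LR = 3.54 / 25.9600

0.1364


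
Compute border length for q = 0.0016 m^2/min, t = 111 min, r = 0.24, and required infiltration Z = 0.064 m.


L = q*t/((1+r)*Z)
L = 0.0016*111/((1+0.24)*0.064)
L = 0.1776/0.07936

2.2379 m


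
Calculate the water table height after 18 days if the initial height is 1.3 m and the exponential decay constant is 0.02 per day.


m = m0 * exp(-k*t)
m = 1.3 * exp(-0.02 * 18)
m = 1.3 * exp(-0.3600)

0.9070 m


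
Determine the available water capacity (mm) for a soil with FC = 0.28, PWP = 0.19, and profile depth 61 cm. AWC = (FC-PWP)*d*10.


AWC = (FC - PWP) * d * 10
AWC = (0.28 - 0.19) * 61 * 10
AWC = 0.0900 * 61 * 10

54.9000 mm


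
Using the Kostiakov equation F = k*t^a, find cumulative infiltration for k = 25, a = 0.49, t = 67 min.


F = k * t^a = 25 * 67^0.49
F = 25 * 7.848319

196.2080 mm


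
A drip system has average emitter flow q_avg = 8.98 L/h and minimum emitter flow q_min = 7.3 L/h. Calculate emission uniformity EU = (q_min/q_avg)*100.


EU = (q_min/q_avg)*100 = (7.3/8.98)*100 = 81.2918%

81.2918 %


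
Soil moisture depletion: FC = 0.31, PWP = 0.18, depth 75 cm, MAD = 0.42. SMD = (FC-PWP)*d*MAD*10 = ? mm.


SMD = (FC - PWP) * d * MAD * 10
SMD = (0.31 - 0.18) * 75 * 0.42 * 10
SMD = 0.1300 * 75 * 0.42 * 10

40.9500 mm


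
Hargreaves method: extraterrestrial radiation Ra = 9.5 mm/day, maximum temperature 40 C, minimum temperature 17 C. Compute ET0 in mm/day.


Tmean = (Tmax + Tmin)/2 = (40 + 17)/2 = 28.5
ET0 = 0.0023 * 9.5 * (28.5 + 17.8) * sqrt(40 - 17)
ET0 = 0.0023 * 9.5 * 46.3 * 4.795832

4.8517 mm/day


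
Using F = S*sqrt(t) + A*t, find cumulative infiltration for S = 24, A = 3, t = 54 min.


F = S*sqrt(t) + A*t
F = 24*sqrt(54) + 3*54
F = 24*7.348469 + 162

338.3633 mm


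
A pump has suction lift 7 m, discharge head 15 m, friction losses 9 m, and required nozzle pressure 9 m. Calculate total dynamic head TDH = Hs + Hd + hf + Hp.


TDH = Hs + Hd + hf + Hp = 7 + 15 + 9 + 9 = 40

40 m


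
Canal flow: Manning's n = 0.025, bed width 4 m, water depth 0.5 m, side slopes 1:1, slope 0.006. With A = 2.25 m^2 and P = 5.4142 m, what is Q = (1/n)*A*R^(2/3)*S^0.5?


R = A/P = 2.25/5.4142 = 0.415574
Q = (1/0.025) * 2.25 * 0.415574^(2/3) * 0.006^0.5

3.8823 m^3/s


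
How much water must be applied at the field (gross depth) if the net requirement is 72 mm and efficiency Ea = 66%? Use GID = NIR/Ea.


Ea = 66% = 0.66
GID = NIR / Ea = 72 / 0.66 = 109.0909 mm

109.0909 mm


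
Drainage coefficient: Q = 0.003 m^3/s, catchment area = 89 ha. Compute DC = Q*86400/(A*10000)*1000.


DC = Q * 86400 / (A * 10000) * 1000
DC = 0.003 * 86400 / (89 * 10000) * 1000
DC = 259200.0000 / 890000

0.2912 mm/day


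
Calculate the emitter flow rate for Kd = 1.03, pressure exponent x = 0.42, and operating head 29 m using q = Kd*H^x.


q = Kd * H^x = 1.03 * 29^0.42 = 1.03 * 4.113459

4.2369 L/h


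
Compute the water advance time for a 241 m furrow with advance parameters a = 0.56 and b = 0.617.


t = (L/a)^(1/b)
t = (241/0.56)^(1/0.617)
t = 430.357143^(1/0.617)

18568.0646 min


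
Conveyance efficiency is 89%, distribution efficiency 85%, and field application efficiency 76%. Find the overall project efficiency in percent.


Ec = 0.89, Eb = 0.85, Ea = 0.76
E = 0.89 * 0.85 * 0.76 * 100 = 57.4940%

57.4940 %


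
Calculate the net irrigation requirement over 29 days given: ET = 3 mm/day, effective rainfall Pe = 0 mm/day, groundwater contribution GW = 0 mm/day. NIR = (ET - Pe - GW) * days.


Daily deficit = ET - Pe - GW = 3 - 0 - 0 = 3 mm/day
NIR = 3 * 29 = 87 mm

87.0000 mm


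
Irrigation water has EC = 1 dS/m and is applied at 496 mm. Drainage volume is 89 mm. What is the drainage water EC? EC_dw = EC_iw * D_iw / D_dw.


EC_dw = EC_iw * D_iw / D_dw
EC_dw = 1 * 496 / 89
EC_dw = 496 / 89

5.5730 dS/m


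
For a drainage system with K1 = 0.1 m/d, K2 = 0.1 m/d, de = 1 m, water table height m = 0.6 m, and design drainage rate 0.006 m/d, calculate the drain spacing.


S^2 = 8*K2*de*m/q + 4*K1*m^2/q
S^2 = 8*0.1*1*0.6/0.006 + 4*0.1*0.6^2/0.006
S = sqrt(104.0000)

10.1980 m


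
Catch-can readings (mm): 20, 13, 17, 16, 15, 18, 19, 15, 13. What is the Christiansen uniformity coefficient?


mean = 16.222222 mm
MAD = 2.024691 mm
CU = (1 - 2.024691/16.222222)*100

87.5190 %


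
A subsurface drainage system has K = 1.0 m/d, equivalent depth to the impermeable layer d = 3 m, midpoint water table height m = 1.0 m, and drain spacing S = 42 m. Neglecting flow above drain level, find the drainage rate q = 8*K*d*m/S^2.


q = 8*K*d*m/S^2
q = 8*1.0*3*1.0/42^2
q = 24.0000 / 1764

0.0136 m/d


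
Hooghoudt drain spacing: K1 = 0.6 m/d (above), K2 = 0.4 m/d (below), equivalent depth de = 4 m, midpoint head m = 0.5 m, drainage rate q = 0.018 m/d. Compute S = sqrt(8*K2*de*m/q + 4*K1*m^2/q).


S^2 = 8*K2*de*m/q + 4*K1*m^2/q
S^2 = 8*0.4*4*0.5/0.018 + 4*0.6*0.5^2/0.018
S = sqrt(388.8889)

19.7203 m


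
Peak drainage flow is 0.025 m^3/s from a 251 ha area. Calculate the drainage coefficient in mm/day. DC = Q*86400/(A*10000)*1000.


DC = Q * 86400 / (A * 10000) * 1000
DC = 0.025 * 86400 / (251 * 10000) * 1000
DC = 2160000.0000 / 2510000

0.8606 mm/day


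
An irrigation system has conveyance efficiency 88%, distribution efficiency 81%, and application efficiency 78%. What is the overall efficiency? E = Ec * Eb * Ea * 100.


Ec = 0.88, Eb = 0.81, Ea = 0.78
E = 0.88 * 0.81 * 0.78 * 100 = 55.5984%

55.5984 %


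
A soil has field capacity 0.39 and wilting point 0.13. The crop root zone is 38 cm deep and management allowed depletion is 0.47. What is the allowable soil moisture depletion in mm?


SMD = (FC - PWP) * d * MAD * 10
SMD = (0.39 - 0.13) * 38 * 0.47 * 10
SMD = 0.2600 * 38 * 0.47 * 10

46.4360 mm


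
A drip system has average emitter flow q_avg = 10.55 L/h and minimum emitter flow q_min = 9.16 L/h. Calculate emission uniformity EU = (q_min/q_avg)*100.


EU = (q_min/q_avg)*100 = (9.16/10.55)*100 = 86.8246%

86.8246 %


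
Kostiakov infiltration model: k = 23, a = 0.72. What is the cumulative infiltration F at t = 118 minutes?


F = k * t^a = 23 * 118^0.72
F = 23 * 31.028090

713.6461 mm


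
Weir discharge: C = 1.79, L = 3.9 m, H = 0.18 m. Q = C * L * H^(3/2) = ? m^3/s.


Q = C * L * H^(3/2) = 1.79 * 3.9 * 0.18^1.5 = 1.79 * 3.9 * 0.076368

0.5331 m^3/s


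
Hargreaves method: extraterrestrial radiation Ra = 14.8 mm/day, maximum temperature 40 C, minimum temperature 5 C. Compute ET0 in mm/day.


Tmean = (Tmax + Tmin)/2 = (40 + 5)/2 = 22.5
ET0 = 0.0023 * 14.8 * (22.5 + 17.8) * sqrt(40 - 5)
ET0 = 0.0023 * 14.8 * 40.3 * 5.916080

8.1157 mm/day


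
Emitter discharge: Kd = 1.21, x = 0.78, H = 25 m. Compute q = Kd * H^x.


q = Kd * H^x = 1.21 * 25^0.78 = 1.21 * 12.313832

14.8997 L/h


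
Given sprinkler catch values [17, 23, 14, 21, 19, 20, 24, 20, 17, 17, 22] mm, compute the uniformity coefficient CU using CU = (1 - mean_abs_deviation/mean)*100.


mean = 19.454545 mm
MAD = 2.413223 mm
CU = (1 - 2.413223/19.454545)*100

87.5956 %


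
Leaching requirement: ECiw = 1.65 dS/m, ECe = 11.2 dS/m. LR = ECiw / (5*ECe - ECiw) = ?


LR = ECiw / (5*ECe - ECiw)
LR = 1.65 / (5*11.2 - 1.65)
LR = 1.65 / 54.3500

0.0304


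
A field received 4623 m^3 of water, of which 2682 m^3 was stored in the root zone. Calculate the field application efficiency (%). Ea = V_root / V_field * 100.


Ea = V_root / V_field * 100 = 2682 / 4623 * 100 = 58.0143%

58.0143 %


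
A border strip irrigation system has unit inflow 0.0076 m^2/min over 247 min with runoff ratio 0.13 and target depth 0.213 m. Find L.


L = q*t/((1+r)*Z)
L = 0.0076*247/((1+0.13)*0.213)
L = 1.8772/0.24069

7.7992 m


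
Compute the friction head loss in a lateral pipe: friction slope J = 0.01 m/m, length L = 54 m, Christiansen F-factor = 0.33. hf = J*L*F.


hf = J * L * F = 0.01 * 54 * 0.33 = 0.1782 m

0.1782 m


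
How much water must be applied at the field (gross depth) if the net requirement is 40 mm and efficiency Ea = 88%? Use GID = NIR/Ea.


Ea = 88% = 0.88
GID = NIR / Ea = 40 / 0.88 = 45.4545 mm

45.4545 mm


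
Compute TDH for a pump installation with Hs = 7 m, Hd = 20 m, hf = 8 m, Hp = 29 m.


TDH = Hs + Hd + hf + Hp = 7 + 20 + 8 + 29 = 64

64 m


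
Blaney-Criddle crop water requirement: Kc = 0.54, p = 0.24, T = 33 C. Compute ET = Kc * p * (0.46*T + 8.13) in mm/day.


ET = Kc * p * (0.46*T + 8.13)
ET = 0.54 * 0.24 * (0.46*33 + 8.13)
ET = 0.54 * 0.24 * 23.3100

3.0210 mm/day


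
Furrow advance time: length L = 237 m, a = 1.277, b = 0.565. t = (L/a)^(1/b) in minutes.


t = (L/a)^(1/b)
t = (237/1.277)^(1/0.565)
t = 185.591229^(1/0.565)

10354.9004 min


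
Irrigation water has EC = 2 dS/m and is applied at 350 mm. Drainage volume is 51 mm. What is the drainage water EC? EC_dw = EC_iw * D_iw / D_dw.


EC_dw = EC_iw * D_iw / D_dw
EC_dw = 2 * 350 / 51
EC_dw = 700 / 51

13.7255 dS/m


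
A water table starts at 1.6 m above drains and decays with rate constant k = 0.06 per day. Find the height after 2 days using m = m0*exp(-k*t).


m = m0 * exp(-k*t)
m = 1.6 * exp(-0.06 * 2)
m = 1.6 * exp(-0.1200)

1.4191 m


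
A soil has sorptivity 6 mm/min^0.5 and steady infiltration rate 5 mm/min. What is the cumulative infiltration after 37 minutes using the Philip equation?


F = S*sqrt(t) + A*t
F = 6*sqrt(37) + 5*37
F = 6*6.082763 + 185

221.4966 mm


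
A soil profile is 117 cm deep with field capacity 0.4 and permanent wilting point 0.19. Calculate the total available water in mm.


AWC = (FC - PWP) * d * 10
AWC = (0.4 - 0.19) * 117 * 10
AWC = 0.2100 * 117 * 10

245.7000 mm


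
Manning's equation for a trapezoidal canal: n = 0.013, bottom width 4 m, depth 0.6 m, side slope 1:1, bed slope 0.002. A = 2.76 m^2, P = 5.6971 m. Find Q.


R = A/P = 2.76/5.6971 = 0.484457
Q = (1/0.013) * 2.76 * 0.484457^(2/3) * 0.002^0.5

5.8567 m^3/s


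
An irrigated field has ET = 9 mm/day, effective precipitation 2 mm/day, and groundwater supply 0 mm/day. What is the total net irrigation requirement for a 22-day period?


Daily deficit = ET - Pe - GW = 9 - 2 - 0 = 7 mm/day
NIR = 7 * 22 = 154 mm

154.0000 mm


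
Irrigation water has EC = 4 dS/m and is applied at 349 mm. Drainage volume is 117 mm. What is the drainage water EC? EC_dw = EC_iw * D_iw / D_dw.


EC_dw = EC_iw * D_iw / D_dw
EC_dw = 4 * 349 / 117
EC_dw = 1396 / 117

11.9316 dS/m


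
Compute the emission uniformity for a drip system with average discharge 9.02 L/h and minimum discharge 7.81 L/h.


EU = (q_min/q_avg)*100 = (7.81/9.02)*100 = 86.5854%

86.5854 %


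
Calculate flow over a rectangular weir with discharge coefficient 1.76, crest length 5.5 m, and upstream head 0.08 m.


Q = C * L * H^(3/2) = 1.76 * 5.5 * 0.08^1.5 = 1.76 * 5.5 * 0.022627

0.2190 m^3/s


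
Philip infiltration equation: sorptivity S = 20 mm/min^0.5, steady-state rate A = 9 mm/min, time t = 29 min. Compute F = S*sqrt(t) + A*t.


F = S*sqrt(t) + A*t
F = 20*sqrt(29) + 9*29
F = 20*5.385165 + 261

368.7033 mm


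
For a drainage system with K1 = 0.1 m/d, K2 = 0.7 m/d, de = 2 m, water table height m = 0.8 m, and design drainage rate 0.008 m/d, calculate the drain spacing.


S^2 = 8*K2*de*m/q + 4*K1*m^2/q
S^2 = 8*0.7*2*0.8/0.008 + 4*0.1*0.8^2/0.008
S = sqrt(1152.0000)

33.9411 m


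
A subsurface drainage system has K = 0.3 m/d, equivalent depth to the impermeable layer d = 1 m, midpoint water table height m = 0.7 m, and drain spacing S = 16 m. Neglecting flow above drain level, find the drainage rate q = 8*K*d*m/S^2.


q = 8*K*d*m/S^2
q = 8*0.3*1*0.7/16^2
q = 1.6800 / 256

0.0066 m/d


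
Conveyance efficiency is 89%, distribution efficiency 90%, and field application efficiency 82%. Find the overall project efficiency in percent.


Ec = 0.89, Eb = 0.9, Ea = 0.82
E = 0.89 * 0.9 * 0.82 * 100 = 65.6820%

65.6820 %


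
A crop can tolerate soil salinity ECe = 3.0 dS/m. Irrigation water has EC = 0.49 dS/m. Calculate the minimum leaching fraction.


LR = ECiw / (5*ECe - ECiw)
LR = 0.49 / (5*3.0 - 0.49)
LR = 0.49 / 14.5100

0.0338


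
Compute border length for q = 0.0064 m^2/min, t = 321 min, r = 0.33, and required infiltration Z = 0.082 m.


L = q*t/((1+r)*Z)
L = 0.0064*321/((1+0.33)*0.082)
L = 2.0544/0.10906

18.8373 m


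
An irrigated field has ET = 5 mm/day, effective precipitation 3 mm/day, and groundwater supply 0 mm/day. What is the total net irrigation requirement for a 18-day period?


Daily deficit = ET - Pe - GW = 5 - 3 - 0 = 2 mm/day
NIR = 2 * 18 = 36 mm

36.0000 mm


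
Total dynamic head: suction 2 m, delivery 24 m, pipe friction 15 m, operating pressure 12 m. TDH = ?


TDH = Hs + Hd + hf + Hp = 2 + 24 + 15 + 12 = 53

53 m


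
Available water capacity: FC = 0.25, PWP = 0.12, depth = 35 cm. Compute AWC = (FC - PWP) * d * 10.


AWC = (FC - PWP) * d * 10
AWC = (0.25 - 0.12) * 35 * 10
AWC = 0.1300 * 35 * 10

45.5000 mm


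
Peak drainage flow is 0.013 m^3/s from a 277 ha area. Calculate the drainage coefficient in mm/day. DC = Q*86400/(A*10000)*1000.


DC = Q * 86400 / (A * 10000) * 1000
DC = 0.013 * 86400 / (277 * 10000) * 1000
DC = 1123200.0000 / 2770000

0.4055 mm/day


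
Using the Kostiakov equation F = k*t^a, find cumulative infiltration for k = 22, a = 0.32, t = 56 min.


F = k * t^a = 22 * 56^0.32
F = 22 * 3.625936

79.7706 mm


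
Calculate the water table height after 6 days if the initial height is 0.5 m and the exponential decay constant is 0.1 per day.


m = m0 * exp(-k*t)
m = 0.5 * exp(-0.1 * 6)
m = 0.5 * exp(-0.6000)

0.2744 m


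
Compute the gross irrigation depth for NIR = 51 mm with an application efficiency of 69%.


Ea = 69% = 0.69
GID = NIR / Ea = 51 / 0.69 = 73.9130 mm

73.9130 mm


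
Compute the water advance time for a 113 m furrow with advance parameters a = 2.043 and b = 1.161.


t = (L/a)^(1/b)
t = (113/2.043)^(1/1.161)
t = 55.310817^(1/1.161)

31.7050 min


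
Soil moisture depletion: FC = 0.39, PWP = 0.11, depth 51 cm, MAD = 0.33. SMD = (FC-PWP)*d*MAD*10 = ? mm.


SMD = (FC - PWP) * d * MAD * 10
SMD = (0.39 - 0.11) * 51 * 0.33 * 10
SMD = 0.2800 * 51 * 0.33 * 10

47.1240 mm


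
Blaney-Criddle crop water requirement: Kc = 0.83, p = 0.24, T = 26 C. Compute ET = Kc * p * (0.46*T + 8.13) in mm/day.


ET = Kc * p * (0.46*T + 8.13)
ET = 0.83 * 0.24 * (0.46*26 + 8.13)
ET = 0.83 * 0.24 * 20.0900

4.0019 mm/day


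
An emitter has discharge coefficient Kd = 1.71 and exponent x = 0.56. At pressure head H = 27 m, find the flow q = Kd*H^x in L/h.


q = Kd * H^x = 1.71 * 27^0.56 = 1.71 * 6.332332

10.8283 L/h


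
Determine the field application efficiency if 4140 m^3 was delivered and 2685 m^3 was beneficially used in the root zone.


Ea = V_root / V_field * 100 = 2685 / 4140 * 100 = 64.8551%

64.8551 %


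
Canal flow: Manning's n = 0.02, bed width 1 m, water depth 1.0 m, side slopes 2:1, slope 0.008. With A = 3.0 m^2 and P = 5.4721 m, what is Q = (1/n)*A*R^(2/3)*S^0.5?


R = A/P = 3.0/5.4721 = 0.548236
Q = (1/0.02) * 3.0 * 0.548236^(2/3) * 0.008^0.5

8.9870 m^3/s


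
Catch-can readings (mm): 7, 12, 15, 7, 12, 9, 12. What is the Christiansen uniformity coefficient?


mean = 10.571429 mm
MAD = 2.489796 mm
CU = (1 - 2.489796/10.571429)*100

76.4479 %


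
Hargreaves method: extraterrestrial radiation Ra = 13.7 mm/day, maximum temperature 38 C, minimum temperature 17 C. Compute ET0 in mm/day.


Tmean = (Tmax + Tmin)/2 = (38 + 17)/2 = 27.5
ET0 = 0.0023 * 13.7 * (27.5 + 17.8) * sqrt(38 - 17)
ET0 = 0.0023 * 13.7 * 45.3 * 4.582576

6.5412 mm/day


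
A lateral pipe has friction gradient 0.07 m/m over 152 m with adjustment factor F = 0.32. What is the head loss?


hf = J * L * F = 0.07 * 152 * 0.32 = 3.4048 m

3.4048 m


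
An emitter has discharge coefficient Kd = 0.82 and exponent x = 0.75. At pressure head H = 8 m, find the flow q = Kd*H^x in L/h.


q = Kd * H^x = 0.82 * 8^0.75 = 0.82 * 4.756828

3.9006 L/h


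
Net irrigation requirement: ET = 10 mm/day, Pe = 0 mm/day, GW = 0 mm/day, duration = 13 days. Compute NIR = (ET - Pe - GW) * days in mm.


Daily deficit = ET - Pe - GW = 10 - 0 - 0 = 10 mm/day
NIR = 10 * 13 = 130 mm

130.0000 mm


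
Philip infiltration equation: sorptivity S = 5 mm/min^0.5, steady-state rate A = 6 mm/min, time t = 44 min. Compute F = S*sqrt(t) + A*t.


F = S*sqrt(t) + A*t
F = 5*sqrt(44) + 6*44
F = 5*6.633250 + 264

297.1662 mm


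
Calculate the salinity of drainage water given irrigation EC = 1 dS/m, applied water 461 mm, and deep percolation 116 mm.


EC_dw = EC_iw * D_iw / D_dw
EC_dw = 1 * 461 / 116
EC_dw = 461 / 116

3.9741 dS/m


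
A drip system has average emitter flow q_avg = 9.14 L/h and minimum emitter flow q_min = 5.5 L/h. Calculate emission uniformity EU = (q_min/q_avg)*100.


EU = (q_min/q_avg)*100 = (5.5/9.14)*100 = 60.1751%

60.1751 %


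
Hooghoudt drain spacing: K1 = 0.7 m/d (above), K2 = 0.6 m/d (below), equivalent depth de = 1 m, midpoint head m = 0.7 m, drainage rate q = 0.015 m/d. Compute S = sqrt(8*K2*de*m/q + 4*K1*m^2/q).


S^2 = 8*K2*de*m/q + 4*K1*m^2/q
S^2 = 8*0.6*1*0.7/0.015 + 4*0.7*0.7^2/0.015
S = sqrt(315.4667)

17.7614 m


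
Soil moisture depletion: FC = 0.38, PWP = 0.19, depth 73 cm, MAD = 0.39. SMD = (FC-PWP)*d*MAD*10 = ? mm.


SMD = (FC - PWP) * d * MAD * 10
SMD = (0.38 - 0.19) * 73 * 0.39 * 10
SMD = 0.1900 * 73 * 0.39 * 10

54.0930 mm


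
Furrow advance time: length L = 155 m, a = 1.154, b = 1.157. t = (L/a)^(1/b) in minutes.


t = (L/a)^(1/b)
t = (155/1.154)^(1/1.157)
t = 134.315425^(1/1.157)

69.0793 min


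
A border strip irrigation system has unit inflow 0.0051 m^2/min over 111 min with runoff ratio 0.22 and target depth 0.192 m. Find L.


L = q*t/((1+r)*Z)
L = 0.0051*111/((1+0.22)*0.192)
L = 0.5661/0.23424

2.4168 m


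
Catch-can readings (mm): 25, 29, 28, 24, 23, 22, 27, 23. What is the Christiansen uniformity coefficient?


mean = 25.125000 mm
MAD = 2.156250 mm
CU = (1 - 2.156250/25.125000)*100

91.4179 %


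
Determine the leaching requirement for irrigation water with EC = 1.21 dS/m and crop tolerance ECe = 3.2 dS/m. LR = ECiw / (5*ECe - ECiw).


LR = ECiw / (5*ECe - ECiw)
LR = 1.21 / (5*3.2 - 1.21)
LR = 1.21 / 14.7900

0.0818


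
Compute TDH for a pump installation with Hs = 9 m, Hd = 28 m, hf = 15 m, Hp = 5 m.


TDH = Hs + Hd + hf + Hp = 9 + 28 + 15 + 5 = 57

57 m


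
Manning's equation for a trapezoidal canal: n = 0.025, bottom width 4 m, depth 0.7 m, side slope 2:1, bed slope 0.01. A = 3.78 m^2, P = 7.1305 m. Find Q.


R = A/P = 3.78/7.1305 = 0.530117
Q = (1/0.025) * 3.78 * 0.530117^(2/3) * 0.01^0.5

9.9037 m^3/s


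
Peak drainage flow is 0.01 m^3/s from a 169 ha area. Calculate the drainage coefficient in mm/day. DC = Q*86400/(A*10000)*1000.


DC = Q * 86400 / (A * 10000) * 1000
DC = 0.01 * 86400 / (169 * 10000) * 1000
DC = 864000.0000 / 1690000

0.5112 mm/day


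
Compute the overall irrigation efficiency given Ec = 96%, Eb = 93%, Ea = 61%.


Ec = 0.96, Eb = 0.93, Ea = 0.61
E = 0.96 * 0.93 * 0.61 * 100 = 54.4608%

54.4608 %


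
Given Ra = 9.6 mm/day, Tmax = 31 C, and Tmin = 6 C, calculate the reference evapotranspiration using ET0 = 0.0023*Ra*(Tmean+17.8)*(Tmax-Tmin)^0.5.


Tmean = (Tmax + Tmin)/2 = (31 + 6)/2 = 18.5
ET0 = 0.0023 * 9.6 * (18.5 + 17.8) * sqrt(31 - 6)
ET0 = 0.0023 * 9.6 * 36.3 * 5.000000

4.0075 mm/day


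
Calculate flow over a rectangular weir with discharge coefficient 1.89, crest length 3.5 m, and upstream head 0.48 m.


Q = C * L * H^(3/2) = 1.89 * 3.5 * 0.48^1.5 = 1.89 * 3.5 * 0.332554

2.1998 m^3/s


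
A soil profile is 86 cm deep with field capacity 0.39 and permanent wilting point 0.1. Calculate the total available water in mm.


AWC = (FC - PWP) * d * 10
AWC = (0.39 - 0.1) * 86 * 10
AWC = 0.2900 * 86 * 10

249.4000 mm


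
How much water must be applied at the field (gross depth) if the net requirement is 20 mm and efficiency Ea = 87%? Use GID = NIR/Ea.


Ea = 87% = 0.87
GID = NIR / Ea = 20 / 0.87 = 22.9885 mm

22.9885 mm


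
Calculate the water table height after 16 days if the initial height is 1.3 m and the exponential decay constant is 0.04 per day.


m = m0 * exp(-k*t)
m = 1.3 * exp(-0.04 * 16)
m = 1.3 * exp(-0.6400)

0.6855 m


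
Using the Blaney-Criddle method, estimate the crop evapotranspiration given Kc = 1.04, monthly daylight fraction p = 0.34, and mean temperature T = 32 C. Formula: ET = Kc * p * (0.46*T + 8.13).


ET = Kc * p * (0.46*T + 8.13)
ET = 1.04 * 0.34 * (0.46*32 + 8.13)
ET = 1.04 * 0.34 * 22.8500

8.0798 mm/day


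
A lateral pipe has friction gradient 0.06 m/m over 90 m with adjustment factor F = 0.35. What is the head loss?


hf = J * L * F = 0.06 * 90 * 0.35 = 1.8900 m

1.8900 m


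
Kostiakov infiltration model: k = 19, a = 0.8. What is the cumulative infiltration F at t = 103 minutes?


F = k * t^a = 19 * 103^0.8
F = 19 * 40.763342

774.5035 mm


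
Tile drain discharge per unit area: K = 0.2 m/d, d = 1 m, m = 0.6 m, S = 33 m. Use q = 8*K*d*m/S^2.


q = 8*K*d*m/S^2
q = 8*0.2*1*0.6/33^2
q = 0.9600 / 1089

8.8154e-04 m/d


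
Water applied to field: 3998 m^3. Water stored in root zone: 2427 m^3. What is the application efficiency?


Ea = V_root / V_field * 100 = 2427 / 3998 * 100 = 60.7054%

60.7054 %


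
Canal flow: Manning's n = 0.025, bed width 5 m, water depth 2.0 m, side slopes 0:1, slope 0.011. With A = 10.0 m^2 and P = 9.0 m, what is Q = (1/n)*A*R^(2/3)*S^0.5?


R = A/P = 10.0/9.0 = 1.111111
Q = (1/0.025) * 10.0 * 1.111111^(2/3) * 0.011^0.5

45.0051 m^3/s


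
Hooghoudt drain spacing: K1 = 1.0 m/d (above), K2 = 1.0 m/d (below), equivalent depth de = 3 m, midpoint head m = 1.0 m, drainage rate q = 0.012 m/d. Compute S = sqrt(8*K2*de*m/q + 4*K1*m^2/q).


S^2 = 8*K2*de*m/q + 4*K1*m^2/q
S^2 = 8*1.0*3*1.0/0.012 + 4*1.0*1.0^2/0.012
S = sqrt(2333.3333)

48.3046 m


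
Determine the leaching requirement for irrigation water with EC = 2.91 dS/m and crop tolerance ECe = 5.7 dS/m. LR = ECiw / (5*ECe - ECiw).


LR = ECiw / (5*ECe - ECiw)
LR = 2.91 / (5*5.7 - 2.91)
LR = 2.91 / 25.5900

0.1137


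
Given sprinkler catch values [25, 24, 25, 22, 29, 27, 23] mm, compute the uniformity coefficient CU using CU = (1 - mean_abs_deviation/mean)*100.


mean = 25.000000 mm
MAD = 1.714286 mm
CU = (1 - 1.714286/25.000000)*100

93.1429 %


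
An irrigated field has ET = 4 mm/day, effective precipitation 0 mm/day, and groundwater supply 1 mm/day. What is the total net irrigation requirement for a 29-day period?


Daily deficit = ET - Pe - GW = 4 - 0 - 1 = 3 mm/day
NIR = 3 * 29 = 87 mm

87.0000 mm


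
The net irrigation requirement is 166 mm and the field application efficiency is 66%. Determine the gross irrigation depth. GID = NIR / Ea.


Ea = 66% = 0.66
GID = NIR / Ea = 166 / 0.66 = 251.5152 mm

251.5152 mm


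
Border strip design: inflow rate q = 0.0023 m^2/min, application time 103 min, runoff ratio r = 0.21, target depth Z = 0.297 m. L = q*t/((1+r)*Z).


L = q*t/((1+r)*Z)
L = 0.0023*103/((1+0.21)*0.297)
L = 0.2369/0.35937

0.6592 m


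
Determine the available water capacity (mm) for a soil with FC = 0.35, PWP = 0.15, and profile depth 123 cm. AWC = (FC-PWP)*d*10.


AWC = (FC - PWP) * d * 10
AWC = (0.35 - 0.15) * 123 * 10
AWC = 0.2000 * 123 * 10

246.0000 mm


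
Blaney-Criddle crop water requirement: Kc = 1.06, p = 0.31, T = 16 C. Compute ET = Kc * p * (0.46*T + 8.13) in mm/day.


ET = Kc * p * (0.46*T + 8.13)
ET = 1.06 * 0.31 * (0.46*16 + 8.13)
ET = 1.06 * 0.31 * 15.4900

5.0900 mm/day


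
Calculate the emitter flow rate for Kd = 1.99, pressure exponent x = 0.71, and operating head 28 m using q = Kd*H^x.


q = Kd * H^x = 1.99 * 28^0.71 = 1.99 * 10.653252

21.2000 L/h


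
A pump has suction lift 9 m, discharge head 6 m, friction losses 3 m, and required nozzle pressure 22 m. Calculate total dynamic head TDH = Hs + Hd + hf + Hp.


TDH = Hs + Hd + hf + Hp = 9 + 6 + 3 + 22 = 40

40 m


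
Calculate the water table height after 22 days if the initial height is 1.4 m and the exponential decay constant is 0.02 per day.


m = m0 * exp(-k*t)
m = 1.4 * exp(-0.02 * 22)
m = 1.4 * exp(-0.4400)

0.9017 m


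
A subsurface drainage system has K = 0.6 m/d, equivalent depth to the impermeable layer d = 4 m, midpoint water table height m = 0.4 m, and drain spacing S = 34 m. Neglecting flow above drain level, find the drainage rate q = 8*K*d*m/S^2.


q = 8*K*d*m/S^2
q = 8*0.6*4*0.4/34^2
q = 7.6800 / 1156

0.0066 m/d


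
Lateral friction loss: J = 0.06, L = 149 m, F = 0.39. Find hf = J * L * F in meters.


hf = J * L * F = 0.06 * 149 * 0.39 = 3.4866 m

3.4866 m


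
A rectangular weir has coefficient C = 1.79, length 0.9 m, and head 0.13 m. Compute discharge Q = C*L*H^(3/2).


Q = C * L * H^(3/2) = 1.79 * 0.9 * 0.13^1.5 = 1.79 * 0.9 * 0.046872

0.0755 m^3/s


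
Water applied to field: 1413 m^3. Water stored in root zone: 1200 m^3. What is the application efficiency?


Ea = V_root / V_field * 100 = 1200 / 1413 * 100 = 84.9257%

84.9257 %


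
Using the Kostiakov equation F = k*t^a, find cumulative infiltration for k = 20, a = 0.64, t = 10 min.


F = k * t^a = 20 * 10^0.64
F = 20 * 4.365158

87.3032 mm


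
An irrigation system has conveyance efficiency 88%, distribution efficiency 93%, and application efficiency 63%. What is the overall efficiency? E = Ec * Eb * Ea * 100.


Ec = 0.88, Eb = 0.93, Ea = 0.63
E = 0.88 * 0.93 * 0.63 * 100 = 51.5592%

51.5592 %


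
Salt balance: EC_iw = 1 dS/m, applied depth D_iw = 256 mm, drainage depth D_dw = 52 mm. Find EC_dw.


EC_dw = EC_iw * D_iw / D_dw
EC_dw = 1 * 256 / 52
EC_dw = 256 / 52

4.9231 dS/m


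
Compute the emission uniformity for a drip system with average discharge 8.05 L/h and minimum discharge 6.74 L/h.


EU = (q_min/q_avg)*100 = (6.74/8.05)*100 = 83.7267%

83.7267 %


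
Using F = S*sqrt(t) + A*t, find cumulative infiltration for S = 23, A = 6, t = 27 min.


F = S*sqrt(t) + A*t
F = 23*sqrt(27) + 6*27
F = 23*5.196152 + 162

281.5115 mm


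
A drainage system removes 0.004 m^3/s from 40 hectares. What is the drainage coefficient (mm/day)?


DC = Q * 86400 / (A * 10000) * 1000
DC = 0.004 * 86400 / (40 * 10000) * 1000
DC = 345600.0000 / 400000

0.8640 mm/day


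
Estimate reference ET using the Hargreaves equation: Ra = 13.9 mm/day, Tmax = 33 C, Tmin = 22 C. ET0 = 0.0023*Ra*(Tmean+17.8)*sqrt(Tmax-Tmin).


Tmean = (Tmax + Tmin)/2 = (33 + 22)/2 = 27.5
ET0 = 0.0023 * 13.9 * (27.5 + 17.8) * sqrt(33 - 22)
ET0 = 0.0023 * 13.9 * 45.3 * 3.316625

4.8033 mm/day


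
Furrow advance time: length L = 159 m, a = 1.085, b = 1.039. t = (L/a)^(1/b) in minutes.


t = (L/a)^(1/b)
t = (159/1.085)^(1/1.039)
t = 146.543779^(1/1.039)

121.5249 min


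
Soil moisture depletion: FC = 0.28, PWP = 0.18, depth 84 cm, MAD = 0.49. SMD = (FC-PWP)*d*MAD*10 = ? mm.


SMD = (FC - PWP) * d * MAD * 10
SMD = (0.28 - 0.18) * 84 * 0.49 * 10
SMD = 0.1000 * 84 * 0.49 * 10

41.1600 mm


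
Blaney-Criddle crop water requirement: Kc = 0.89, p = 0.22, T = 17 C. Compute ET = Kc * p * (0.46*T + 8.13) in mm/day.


ET = Kc * p * (0.46*T + 8.13)
ET = 0.89 * 0.22 * (0.46*17 + 8.13)
ET = 0.89 * 0.22 * 15.9500

3.1230 mm/day


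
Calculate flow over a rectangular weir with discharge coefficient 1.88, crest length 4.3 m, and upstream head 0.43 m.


Q = C * L * H^(3/2) = 1.88 * 4.3 * 0.43^1.5 = 1.88 * 4.3 * 0.281970

2.2794 m^3/s


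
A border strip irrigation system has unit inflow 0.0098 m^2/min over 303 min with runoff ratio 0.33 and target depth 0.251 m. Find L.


L = q*t/((1+r)*Z)
L = 0.0098*303/((1+0.33)*0.251)
L = 2.9694/0.33383

8.8949 m


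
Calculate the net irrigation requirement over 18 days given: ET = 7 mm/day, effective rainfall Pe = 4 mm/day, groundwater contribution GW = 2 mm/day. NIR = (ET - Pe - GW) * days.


Daily deficit = ET - Pe - GW = 7 - 4 - 2 = 1 mm/day
NIR = 1 * 18 = 18 mm

18.0000 mm


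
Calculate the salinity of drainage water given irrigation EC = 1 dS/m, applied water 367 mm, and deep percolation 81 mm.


EC_dw = EC_iw * D_iw / D_dw
EC_dw = 1 * 367 / 81
EC_dw = 367 / 81

4.5309 dS/m


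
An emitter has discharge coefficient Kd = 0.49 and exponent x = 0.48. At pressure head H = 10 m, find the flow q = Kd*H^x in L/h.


q = Kd * H^x = 0.49 * 10^0.48 = 0.49 * 3.019952

1.4798 L/h


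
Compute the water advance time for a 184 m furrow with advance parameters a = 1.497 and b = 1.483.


t = (L/a)^(1/b)
t = (184/1.497)^(1/1.483)
t = 122.912492^(1/1.483)

25.6468 min


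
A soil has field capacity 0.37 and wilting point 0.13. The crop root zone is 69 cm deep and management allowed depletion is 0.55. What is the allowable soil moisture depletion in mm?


SMD = (FC - PWP) * d * MAD * 10
SMD = (0.37 - 0.13) * 69 * 0.55 * 10
SMD = 0.2400 * 69 * 0.55 * 10

91.0800 mm


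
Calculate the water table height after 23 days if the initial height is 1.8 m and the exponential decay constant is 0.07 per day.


m = m0 * exp(-k*t)
m = 1.8 * exp(-0.07 * 23)
m = 1.8 * exp(-1.6100)

0.3598 m


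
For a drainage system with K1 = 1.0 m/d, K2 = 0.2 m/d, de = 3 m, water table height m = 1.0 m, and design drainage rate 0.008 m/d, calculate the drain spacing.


S^2 = 8*K2*de*m/q + 4*K1*m^2/q
S^2 = 8*0.2*3*1.0/0.008 + 4*1.0*1.0^2/0.008
S = sqrt(1100.0000)

33.1662 m


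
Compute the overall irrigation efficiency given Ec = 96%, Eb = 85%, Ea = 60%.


Ec = 0.96, Eb = 0.85, Ea = 0.6
E = 0.96 * 0.85 * 0.6 * 100 = 48.9600%

48.9600 %


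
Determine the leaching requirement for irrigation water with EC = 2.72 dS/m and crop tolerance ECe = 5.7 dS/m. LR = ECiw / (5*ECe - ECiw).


LR = ECiw / (5*ECe - ECiw)
LR = 2.72 / (5*5.7 - 2.72)
LR = 2.72 / 25.7800

0.1055


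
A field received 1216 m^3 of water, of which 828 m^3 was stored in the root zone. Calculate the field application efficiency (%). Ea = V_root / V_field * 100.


Ea = V_root / V_field * 100 = 828 / 1216 * 100 = 68.0921%

68.0921 %


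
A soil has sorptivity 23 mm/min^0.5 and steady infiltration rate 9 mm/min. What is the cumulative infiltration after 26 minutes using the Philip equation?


F = S*sqrt(t) + A*t
F = 23*sqrt(26) + 9*26
F = 23*5.099020 + 234

351.2775 mm


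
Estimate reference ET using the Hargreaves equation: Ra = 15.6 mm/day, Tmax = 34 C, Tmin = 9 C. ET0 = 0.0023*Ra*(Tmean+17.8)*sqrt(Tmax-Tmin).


Tmean = (Tmax + Tmin)/2 = (34 + 9)/2 = 21.5
ET0 = 0.0023 * 15.6 * (21.5 + 17.8) * sqrt(34 - 9)
ET0 = 0.0023 * 15.6 * 39.3 * 5.000000

7.0504 mm/day


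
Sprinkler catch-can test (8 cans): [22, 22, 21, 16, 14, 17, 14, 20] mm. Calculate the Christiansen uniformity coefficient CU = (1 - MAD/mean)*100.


mean = 18.250000 mm
MAD = 3.000000 mm
CU = (1 - 3.000000/18.250000)*100

83.5616 %


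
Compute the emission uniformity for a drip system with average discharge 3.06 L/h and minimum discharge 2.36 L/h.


EU = (q_min/q_avg)*100 = (2.36/3.06)*100 = 77.1242%

77.1242 %


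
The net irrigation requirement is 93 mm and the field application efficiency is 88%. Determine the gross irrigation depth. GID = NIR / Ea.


Ea = 88% = 0.88
GID = NIR / Ea = 93 / 0.88 = 105.6818 mm

105.6818 mm


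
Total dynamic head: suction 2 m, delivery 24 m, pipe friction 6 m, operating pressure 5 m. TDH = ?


TDH = Hs + Hd + hf + Hp = 2 + 24 + 6 + 5 = 37

37 m


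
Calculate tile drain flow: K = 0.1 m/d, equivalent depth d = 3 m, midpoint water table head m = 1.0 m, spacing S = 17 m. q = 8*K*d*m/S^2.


q = 8*K*d*m/S^2
q = 8*0.1*3*1.0/17^2
q = 2.4000 / 289

0.0083 m/d


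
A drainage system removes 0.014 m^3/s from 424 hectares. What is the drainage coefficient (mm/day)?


DC = Q * 86400 / (A * 10000) * 1000
DC = 0.014 * 86400 / (424 * 10000) * 1000
DC = 1209600.0000 / 4240000

0.2853 mm/day


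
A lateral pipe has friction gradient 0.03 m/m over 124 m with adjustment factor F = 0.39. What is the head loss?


hf = J * L * F = 0.03 * 124 * 0.39 = 1.4508 m

1.4508 m


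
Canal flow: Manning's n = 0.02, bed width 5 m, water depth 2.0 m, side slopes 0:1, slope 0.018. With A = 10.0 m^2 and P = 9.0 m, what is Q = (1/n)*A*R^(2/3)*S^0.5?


R = A/P = 10.0/9.0 = 1.111111
Q = (1/0.02) * 10.0 * 1.111111^(2/3) * 0.018^0.5

71.9633 m^3/s


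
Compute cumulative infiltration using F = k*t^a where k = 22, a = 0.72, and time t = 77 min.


F = k * t^a = 22 * 77^0.72
F = 22 * 22.817777

501.9911 mm


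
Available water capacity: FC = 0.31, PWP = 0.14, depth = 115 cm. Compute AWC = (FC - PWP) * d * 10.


AWC = (FC - PWP) * d * 10
AWC = (0.31 - 0.14) * 115 * 10
AWC = 0.1700 * 115 * 10

195.5000 mm


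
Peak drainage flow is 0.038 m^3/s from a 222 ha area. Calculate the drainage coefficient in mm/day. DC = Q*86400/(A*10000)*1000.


DC = Q * 86400 / (A * 10000) * 1000
DC = 0.038 * 86400 / (222 * 10000) * 1000
DC = 3283200.0000 / 2220000

1.4789 mm/day


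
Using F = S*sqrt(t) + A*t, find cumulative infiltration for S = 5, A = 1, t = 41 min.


F = S*sqrt(t) + A*t
F = 5*sqrt(41) + 1*41
F = 5*6.403124 + 41

73.0156 mm


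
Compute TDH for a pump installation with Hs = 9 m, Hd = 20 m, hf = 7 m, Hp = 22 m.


TDH = Hs + Hd + hf + Hp = 9 + 20 + 7 + 22 = 58

58 m


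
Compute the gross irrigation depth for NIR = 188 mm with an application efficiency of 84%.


Ea = 84% = 0.84
GID = NIR / Ea = 188 / 0.84 = 223.8095 mm

223.8095 mm


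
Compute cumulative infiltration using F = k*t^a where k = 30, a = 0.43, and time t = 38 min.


F = k * t^a = 30 * 38^0.43
F = 30 * 4.778669

143.3601 mm


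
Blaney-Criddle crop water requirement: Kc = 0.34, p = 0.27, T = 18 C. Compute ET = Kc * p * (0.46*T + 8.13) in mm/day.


ET = Kc * p * (0.46*T + 8.13)
ET = 0.34 * 0.27 * (0.46*18 + 8.13)
ET = 0.34 * 0.27 * 16.4100

1.5064 mm/day


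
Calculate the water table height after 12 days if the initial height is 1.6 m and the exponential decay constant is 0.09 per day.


m = m0 * exp(-k*t)
m = 1.6 * exp(-0.09 * 12)
m = 1.6 * exp(-1.0800)

0.5434 m


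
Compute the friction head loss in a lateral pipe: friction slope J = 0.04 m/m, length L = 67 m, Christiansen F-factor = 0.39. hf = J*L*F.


hf = J * L * F = 0.04 * 67 * 0.39 = 1.0452 m

1.0452 m


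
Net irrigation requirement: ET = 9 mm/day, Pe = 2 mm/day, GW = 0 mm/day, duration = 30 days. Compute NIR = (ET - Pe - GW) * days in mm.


Daily deficit = ET - Pe - GW = 9 - 2 - 0 = 7 mm/day
NIR = 7 * 30 = 210 mm

210.0000 mm


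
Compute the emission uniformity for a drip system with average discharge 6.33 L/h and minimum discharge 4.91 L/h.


EU = (q_min/q_avg)*100 = (4.91/6.33)*100 = 77.5671%

77.5671 %


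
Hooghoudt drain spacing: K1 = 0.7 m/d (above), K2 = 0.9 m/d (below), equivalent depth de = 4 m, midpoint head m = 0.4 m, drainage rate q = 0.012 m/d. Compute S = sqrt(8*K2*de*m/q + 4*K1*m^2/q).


S^2 = 8*K2*de*m/q + 4*K1*m^2/q
S^2 = 8*0.9*4*0.4/0.012 + 4*0.7*0.4^2/0.012
S = sqrt(997.3333)

31.5806 m


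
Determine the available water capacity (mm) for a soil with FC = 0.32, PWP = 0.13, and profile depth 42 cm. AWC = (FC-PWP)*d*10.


AWC = (FC - PWP) * d * 10
AWC = (0.32 - 0.13) * 42 * 10
AWC = 0.1900 * 42 * 10

79.8000 mm


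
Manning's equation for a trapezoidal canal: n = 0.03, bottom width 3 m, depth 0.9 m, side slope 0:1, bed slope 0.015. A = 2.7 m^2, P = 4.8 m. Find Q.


R = A/P = 2.7/4.8 = 0.562500
Q = (1/0.03) * 2.7 * 0.562500^(2/3) * 0.015^0.5

7.5111 m^3/s
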